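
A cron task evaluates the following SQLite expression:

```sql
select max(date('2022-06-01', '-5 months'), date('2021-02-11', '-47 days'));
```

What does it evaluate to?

2022-01-01

date('2022-06-01', '-5 months') → 2022-01-01.
date('2021-02-11', '-47 days') → 2020-12-26.
Later of the two is 2022-01-01.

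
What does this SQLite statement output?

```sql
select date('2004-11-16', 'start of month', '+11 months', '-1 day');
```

2005-09-30

`start of month` rewinds 2004-11-16 to 2004-11-01.
Adding +11 months to 2004-11-01 gives 2005-10-01.
Going back 1 day from 2005-10-01 reaches 2005-09-30 (last day of September, 30 days).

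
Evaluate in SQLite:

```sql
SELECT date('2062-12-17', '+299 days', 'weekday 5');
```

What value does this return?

2063-10-12

Applying '+299 days' to 2062-12-17: counting 299 days forward gives 2063-10-12.
`weekday 5` advances to the next Friday; 2063-10-12 is already a Friday, so it stays at 2063-10-12.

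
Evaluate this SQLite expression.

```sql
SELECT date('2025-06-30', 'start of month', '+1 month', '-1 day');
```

2025-06-30

`start of month` rewinds 2025-06-30 to 2025-06-01.
Adding +1 month to 2025-06-01 gives 2025-07-01.
Going back 1 day from 2025-07-01 reaches 2025-06-30 (last day of June, 30 days).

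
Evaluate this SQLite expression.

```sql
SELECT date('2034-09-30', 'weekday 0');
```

2034-10-01

`weekday 0` advances to the next Sunday; 2034-09-30 is a Saturday, so it moves forward to 2034-10-01.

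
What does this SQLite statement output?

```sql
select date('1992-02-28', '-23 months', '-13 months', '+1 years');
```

Adding -23 months to 1992-02-28 gives 1990-03-28.
Adding -13 months to 1990-03-28 gives 1989-02-28.
Adding +1 year to 1989-02-28 gives 1990-02-28.

1990-02-28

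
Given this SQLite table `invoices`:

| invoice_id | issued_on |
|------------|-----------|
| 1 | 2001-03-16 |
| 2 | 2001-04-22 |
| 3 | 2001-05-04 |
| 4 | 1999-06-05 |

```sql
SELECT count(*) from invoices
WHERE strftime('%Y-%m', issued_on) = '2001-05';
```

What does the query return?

Rows with year-month 2001-05: 2001-05-04 → 1.

1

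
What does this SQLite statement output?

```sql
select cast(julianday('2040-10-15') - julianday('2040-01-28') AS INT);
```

3 days remain in January 2040 after the 28th (31 − 28).
Full months from February 2040 through September 2040 contribute their day counts.
Then 15 days into October 2040.
Total: 3 + 29 + 31 + 30 + 31 + 30 + 31 + 31 + 30 + 15 = 261.

261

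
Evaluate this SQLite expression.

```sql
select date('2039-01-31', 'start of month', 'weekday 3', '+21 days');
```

`start of month` rewinds 2039-01-31 to 2039-01-01.
`weekday 3` advances to the next Wednesday; 2039-01-01 is a Saturday, so it moves forward to 2039-01-05.
Advancing 21 more days within January lands on 2039-01-26.

2039-01-26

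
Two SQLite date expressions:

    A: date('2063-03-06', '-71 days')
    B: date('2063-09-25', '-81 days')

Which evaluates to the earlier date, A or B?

A

A = 2062-12-25.
B = 2063-07-06.
A is earlier.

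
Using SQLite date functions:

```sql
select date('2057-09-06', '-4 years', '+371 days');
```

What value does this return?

Adding -4 years to 2057-09-06 gives 2053-09-06.
Applying '+371 days' to 2053-09-06: counting 371 days forward gives 2054-09-12.

2054-09-12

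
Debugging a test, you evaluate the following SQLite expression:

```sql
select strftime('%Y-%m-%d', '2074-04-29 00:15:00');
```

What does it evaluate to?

2074-04-29

`%Y-%m-%d` extracts the ISO date: 2074-04-29.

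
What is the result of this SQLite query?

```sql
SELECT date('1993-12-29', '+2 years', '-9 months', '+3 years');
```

1998-03-29

Adding +2 years to 1993-12-29 gives 1995-12-29.
Adding -9 months to 1995-12-29 gives 1995-03-29.
Adding +3 years to 1995-03-29 gives 1998-03-29.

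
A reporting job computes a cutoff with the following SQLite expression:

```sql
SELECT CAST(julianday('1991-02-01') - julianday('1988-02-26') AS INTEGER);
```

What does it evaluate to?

1071

3 days remain in February 1988 after the 26th (29 − 26).
Full months from March 1988 through January 1991 contribute their day counts.
Then 1 day into February 1991.
Total: 3 + 31 + 30 + 31 + 30 + 31 + 31 + 30 + 31 + 30 + 31 + 31 + 28 + 31 + 30 + 31 + 30 + 31 + 31 + 30 + 31 + 30 + 31 + 31 + 28 + 31 + 30 + 31 + 30 + 31 + 31 + 30 + 31 + 30 + 31 + 31 + 1 = 1071.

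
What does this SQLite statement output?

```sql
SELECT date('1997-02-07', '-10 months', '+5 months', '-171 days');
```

1996-03-20

Adding -10 months to 1997-02-07 gives 1996-04-07.
Adding +5 months to 1996-04-07 gives 1996-09-07.
Applying '-171 days' to 1996-09-07: counting 171 days back gives 1996-03-20.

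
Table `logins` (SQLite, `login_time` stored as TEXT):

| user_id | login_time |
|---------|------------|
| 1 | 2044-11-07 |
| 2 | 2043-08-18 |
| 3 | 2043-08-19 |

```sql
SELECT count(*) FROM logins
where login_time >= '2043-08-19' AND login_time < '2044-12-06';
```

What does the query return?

2

Rows in [2043-08-19, 2044-12-06): 2044-11-07, 2043-08-19 → 2 rows.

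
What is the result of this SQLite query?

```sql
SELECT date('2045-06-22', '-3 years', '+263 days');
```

Adding -3 years to 2045-06-22 gives 2042-06-22.
Applying '+263 days' to 2042-06-22: counting 263 days forward gives 2043-03-12.

2043-03-12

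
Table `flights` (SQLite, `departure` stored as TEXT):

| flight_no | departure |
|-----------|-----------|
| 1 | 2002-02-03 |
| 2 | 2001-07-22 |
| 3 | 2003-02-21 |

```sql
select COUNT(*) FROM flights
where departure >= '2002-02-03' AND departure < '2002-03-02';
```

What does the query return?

Rows in [2002-02-03, 2002-03-02): 2002-02-03 → 1 row.

1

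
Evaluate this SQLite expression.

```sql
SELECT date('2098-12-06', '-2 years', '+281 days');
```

Adding -2 years to 2098-12-06 gives 2096-12-06.
Applying '+281 days' to 2096-12-06: counting 281 days forward gives 2097-09-13.

2097-09-13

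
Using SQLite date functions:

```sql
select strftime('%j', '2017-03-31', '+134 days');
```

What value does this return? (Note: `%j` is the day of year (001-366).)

First apply '+134 days': 2017-03-31 → 2017-08-12.
Day-of-year for 2017-08-12: days since 2017-01-01 inclusive = 224, zero-padded to 224.

224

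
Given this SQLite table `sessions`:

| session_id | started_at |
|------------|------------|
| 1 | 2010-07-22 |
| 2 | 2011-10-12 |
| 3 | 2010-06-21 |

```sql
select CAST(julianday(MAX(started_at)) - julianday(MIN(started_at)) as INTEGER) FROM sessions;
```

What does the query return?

MIN = 2010-06-21, MAX = 2011-10-12.
9 days remain in June 2010 after the 21st (30 − 21).
Full months from July 2010 through September 2011 contribute their day counts.
Then 12 days into October 2011.
Total: 9 + 31 + 31 + 30 + 31 + 30 + 31 + 31 + 28 + 31 + 30 + 31 + 30 + 31 + 31 + 30 + 12 = 478.

478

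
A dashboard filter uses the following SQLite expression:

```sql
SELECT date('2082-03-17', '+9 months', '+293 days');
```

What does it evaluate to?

2083-10-06

Adding +9 months to 2082-03-17 gives 2082-12-17.
Applying '+293 days' to 2082-12-17: counting 293 days forward gives 2083-10-06.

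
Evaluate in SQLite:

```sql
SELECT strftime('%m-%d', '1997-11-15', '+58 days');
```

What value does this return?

01-12

First apply '+58 days': 1997-11-15 → 1998-01-12.
`%m-%d` extracts the month-day: 01-12.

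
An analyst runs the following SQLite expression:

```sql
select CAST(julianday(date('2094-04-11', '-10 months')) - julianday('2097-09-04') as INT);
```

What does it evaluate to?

Adding -10 months to 2094-04-11 gives 2093-06-11.
19 days remain in June 2093 after the 11th (30 − 11).
Full months from July 2093 through August 2097 contribute their day counts.
Then 4 days into September 2097.
Total: 19 + 31 + 31 + 30 + 31 + 30 + 31 + 31 + 28 + 31 + 30 + 31 + 30 + 31 + 31 + 30 + 31 + 30 + 31 + 31 + 28 + 31 + 30 + 31 + 30 + 31 + 31 + 30 + 31 + 30 + 31 + 31 + 29 + 31 + 30 + 31 + 30 + 31 + 31 + 30 + 31 + 30 + 31 + 31 + 28 + 31 + 30 + 31 + 30 + 31 + 31 + 4 = 1546.
The subtraction is earlier − later, so the result is −1546 → -1546.

-1546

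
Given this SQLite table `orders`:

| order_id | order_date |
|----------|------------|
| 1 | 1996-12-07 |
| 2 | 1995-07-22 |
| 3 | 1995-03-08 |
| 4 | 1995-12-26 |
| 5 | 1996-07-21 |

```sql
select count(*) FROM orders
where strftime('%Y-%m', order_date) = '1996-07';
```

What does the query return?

1

Rows with year-month 1996-07: 1996-07-21 → 1.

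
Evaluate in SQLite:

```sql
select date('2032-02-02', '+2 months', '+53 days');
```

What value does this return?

2032-05-25

Adding +2 months to 2032-02-02 gives 2032-04-02.
Applying '+53 days' to 2032-04-02: counting 53 days forward gives 2032-05-25.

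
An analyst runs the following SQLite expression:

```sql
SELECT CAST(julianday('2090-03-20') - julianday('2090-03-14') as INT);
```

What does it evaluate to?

Both dates are in March 2090: 20 − 14 = 6.

6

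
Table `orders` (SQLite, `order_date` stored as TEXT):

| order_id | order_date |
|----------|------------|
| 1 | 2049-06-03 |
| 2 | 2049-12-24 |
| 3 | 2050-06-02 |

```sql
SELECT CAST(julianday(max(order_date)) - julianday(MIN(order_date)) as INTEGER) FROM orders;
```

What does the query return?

MIN = 2049-06-03, MAX = 2050-06-02.
27 days remain in June 2049 after the 3rd (30 − 3).
Full months from July 2049 through May 2050 contribute their day counts.
Then 2 days into June 2050.
Total: 27 + 31 + 31 + 30 + 31 + 30 + 31 + 31 + 28 + 31 + 30 + 31 + 2 = 364.

364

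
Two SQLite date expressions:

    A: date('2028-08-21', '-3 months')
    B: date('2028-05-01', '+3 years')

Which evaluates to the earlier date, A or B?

A

A = 2028-05-21.
B = 2031-05-01.
A is earlier.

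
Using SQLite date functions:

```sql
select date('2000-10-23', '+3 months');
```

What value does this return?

Adding +3 months to 2000-10-23 gives 2001-01-23.

2001-01-23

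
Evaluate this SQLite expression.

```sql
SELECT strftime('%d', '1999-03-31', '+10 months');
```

First apply '+10 months': 1999-03-31 → 2000-01-31.
`%d` extracts the 2-digit day of month: 31.

31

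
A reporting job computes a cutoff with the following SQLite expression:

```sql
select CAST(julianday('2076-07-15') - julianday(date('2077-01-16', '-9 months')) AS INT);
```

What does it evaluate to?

Adding -9 months to 2077-01-16 gives 2076-04-16.
14 days remain in April 2076 after the 16th (30 − 16).
May 2076: 31 days.
June 2076: 30 days.
Then 15 days into July 2076.
Total: 14 + 31 + 30 + 15 = 90.

90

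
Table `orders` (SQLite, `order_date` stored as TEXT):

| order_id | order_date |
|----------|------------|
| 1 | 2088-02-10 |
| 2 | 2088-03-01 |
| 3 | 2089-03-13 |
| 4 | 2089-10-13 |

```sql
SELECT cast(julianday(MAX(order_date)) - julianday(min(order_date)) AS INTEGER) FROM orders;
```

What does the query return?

611

MIN = 2088-02-10, MAX = 2089-10-13.
19 days remain in February 2088 after the 10th (29 − 10).
Full months from March 2088 through September 2089 contribute their day counts.
Then 13 days into October 2089.
Total: 19 + 31 + 30 + 31 + 30 + 31 + 31 + 30 + 31 + 30 + 31 + 31 + 28 + 31 + 30 + 31 + 30 + 31 + 31 + 30 + 13 = 611.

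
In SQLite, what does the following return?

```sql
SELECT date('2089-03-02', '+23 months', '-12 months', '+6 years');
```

Adding +23 months to 2089-03-02 gives 2091-02-02.
Adding -12 months to 2091-02-02 gives 2090-02-02.
Adding +6 years to 2090-02-02 gives 2096-02-02.

2096-02-02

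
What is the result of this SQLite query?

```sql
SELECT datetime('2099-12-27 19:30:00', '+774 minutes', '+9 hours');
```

774 minutes = 12h 54m; +774 minutes from 2099-12-27 19:30:00 is 2099-12-28 08:24:00 (crosses midnight).
+9 hours from 2099-12-28 08:24:00 is 2099-12-28 17:24:00.

2099-12-28 17:24:00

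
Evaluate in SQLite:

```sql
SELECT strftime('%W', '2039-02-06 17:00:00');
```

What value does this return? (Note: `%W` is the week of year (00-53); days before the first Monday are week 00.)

05

2039-02-06 is a Sunday. SQLite's %W counts Mondays since the year started; the result is 05.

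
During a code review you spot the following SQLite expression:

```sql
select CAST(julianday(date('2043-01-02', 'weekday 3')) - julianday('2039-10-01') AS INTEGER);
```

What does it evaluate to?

`weekday 3` advances to the next Wednesday; 2043-01-02 is a Friday, so it moves forward to 2043-01-07.
30 days remain in October 2039 after the 1st (31 − 1).
Full months from November 2039 through December 2042 contribute their day counts.
Then 7 days into January 2043.
Total: 30 + 30 + 31 + 31 + 29 + 31 + 30 + 31 + 30 + 31 + 31 + 30 + 31 + 30 + 31 + 31 + 28 + 31 + 30 + 31 + 30 + 31 + 31 + 30 + 31 + 30 + 31 + 31 + 28 + 31 + 30 + 31 + 30 + 31 + 31 + 30 + 31 + 30 + 31 + 7 = 1194.

1194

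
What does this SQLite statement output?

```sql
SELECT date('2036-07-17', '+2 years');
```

Adding +2 years to 2036-07-17 gives 2038-07-17.

2038-07-17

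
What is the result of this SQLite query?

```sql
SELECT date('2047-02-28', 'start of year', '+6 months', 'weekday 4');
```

`start of year` rewinds 2047-02-28 to 2047-01-01.
Adding +6 months to 2047-01-01 gives 2047-07-01.
`weekday 4` advances to the next Thursday; 2047-07-01 is a Monday, so it moves forward to 2047-07-04.

2047-07-04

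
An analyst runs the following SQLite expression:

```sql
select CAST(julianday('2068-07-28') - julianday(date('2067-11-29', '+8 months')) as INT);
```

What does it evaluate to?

Adding +8 months to 2067-11-29 gives 2068-07-29.
Both dates are in July 2068: 29 − 28 = 1.
The subtraction is earlier − later, so the result is −1 → -1.

-1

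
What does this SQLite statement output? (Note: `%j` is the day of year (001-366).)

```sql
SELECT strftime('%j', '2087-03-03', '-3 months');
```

337

First apply '-3 months': 2087-03-03 → 2086-12-03.
Day-of-year for 2086-12-03: days since 2086-01-01 inclusive = 337, zero-padded to 337.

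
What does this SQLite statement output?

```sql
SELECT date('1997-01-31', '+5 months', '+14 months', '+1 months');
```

1998-10-01

Adding +5 months to 1997-01-31 targets 1997-06-31. June 1997 has only 30 days, so SQLite normalizes the 1-day overflow forward to 1997-07-01.
Adding +14 months to 1997-07-01 gives 1998-09-01.
Adding +1 month to 1998-09-01 gives 1998-10-01.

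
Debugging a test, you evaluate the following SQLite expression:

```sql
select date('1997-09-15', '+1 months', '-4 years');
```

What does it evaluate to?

Adding +1 month to 1997-09-15 gives 1997-10-15.
Adding -4 years to 1997-10-15 gives 1993-10-15.

1993-10-15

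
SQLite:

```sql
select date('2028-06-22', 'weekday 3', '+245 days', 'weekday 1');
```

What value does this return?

2029-03-05

`weekday 3` advances to the next Wednesday; 2028-06-22 is a Thursday, so it moves forward to 2028-06-28.
Applying '+245 days' to 2028-06-28: counting 245 days forward gives 2029-02-28.
`weekday 1` advances to the next Monday; 2029-02-28 is a Wednesday, so it moves forward to 2029-03-05.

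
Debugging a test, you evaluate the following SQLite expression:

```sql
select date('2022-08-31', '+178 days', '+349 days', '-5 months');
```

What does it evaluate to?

Applying '+178 days' to 2022-08-31: counting 178 days forward gives 2023-02-25.
Applying '+349 days' to 2023-02-25: counting 349 days forward gives 2024-02-09.
Adding -5 months to 2024-02-09 gives 2023-09-09.

2023-09-09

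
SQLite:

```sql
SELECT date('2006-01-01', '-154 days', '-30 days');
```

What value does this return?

Applying '-154 days' to 2006-01-01: counting 154 days back gives 2005-07-31.
Going back 30 days within July lands on 2005-07-01.

2005-07-01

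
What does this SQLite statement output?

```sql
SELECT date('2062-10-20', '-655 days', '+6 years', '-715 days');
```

2065-01-18

Applying '-655 days' to 2062-10-20: counting 655 days back gives 2061-01-03.
Adding +6 years to 2061-01-03 gives 2067-01-03.
Applying '-715 days' to 2067-01-03: counting 715 days back gives 2065-01-18.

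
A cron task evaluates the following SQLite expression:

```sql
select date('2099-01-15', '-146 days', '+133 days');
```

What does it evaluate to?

Applying '-146 days' to 2099-01-15: counting 146 days back gives 2098-08-22.
Applying '+133 days' to 2098-08-22: counting 133 days forward gives 2099-01-02.

2099-01-02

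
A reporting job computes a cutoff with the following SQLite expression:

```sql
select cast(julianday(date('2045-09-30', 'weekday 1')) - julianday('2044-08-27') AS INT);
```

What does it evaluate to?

401

`weekday 1` advances to the next Monday; 2045-09-30 is a Saturday, so it moves forward to 2045-10-02.
4 days remain in August 2044 after the 27th (31 − 27).
Full months from September 2044 through September 2045 contribute their day counts.
Then 2 days into October 2045.
Total: 4 + 30 + 31 + 30 + 31 + 31 + 28 + 31 + 30 + 31 + 30 + 31 + 31 + 30 + 2 = 401.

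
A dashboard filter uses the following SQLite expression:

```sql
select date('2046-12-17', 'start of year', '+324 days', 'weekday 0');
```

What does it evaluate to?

`start of year` rewinds 2046-12-17 to 2046-01-01.
Applying '+324 days' to 2046-01-01: counting 324 days forward gives 2046-11-21.
`weekday 0` advances to the next Sunday; 2046-11-21 is a Wednesday, so it moves forward to 2046-11-25.

2046-11-25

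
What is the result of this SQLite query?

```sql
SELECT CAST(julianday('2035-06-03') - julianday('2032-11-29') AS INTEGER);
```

1 day remains in November 2032 after the 29th (30 − 29).
Full months from December 2032 through May 2035 contribute their day counts.
Then 3 days into June 2035.
Total: 1 + 31 + 31 + 28 + 31 + 30 + 31 + 30 + 31 + 31 + 30 + 31 + 30 + 31 + 31 + 28 + 31 + 30 + 31 + 30 + 31 + 31 + 30 + 31 + 30 + 31 + 31 + 28 + 31 + 30 + 31 + 3 = 916.

916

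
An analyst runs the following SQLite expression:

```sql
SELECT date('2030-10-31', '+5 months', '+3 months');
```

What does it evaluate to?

Adding +5 months to 2030-10-31 gives 2031-03-31.
Adding +3 months to 2031-03-31 targets 2031-06-31. June 2031 has only 30 days, so SQLite normalizes the 1-day overflow forward to 2031-07-01.

2031-07-01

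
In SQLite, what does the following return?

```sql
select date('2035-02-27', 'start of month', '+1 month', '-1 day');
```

`start of month` rewinds 2035-02-27 to 2035-02-01.
Adding +1 month to 2035-02-01 gives 2035-03-01.
Going back 1 day from 2035-03-01 reaches 2035-02-28 (last day of February, 28 days).

2035-02-28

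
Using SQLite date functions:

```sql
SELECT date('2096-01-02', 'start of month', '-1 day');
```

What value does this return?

`start of month` rewinds 2096-01-02 to 2096-01-01.
Going back 1 day from 2096-01-01 reaches 2095-12-31 (last day of December, 31 days).

2095-12-31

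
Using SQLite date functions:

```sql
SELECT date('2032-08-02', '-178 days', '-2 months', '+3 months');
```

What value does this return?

Applying '-178 days' to 2032-08-02: counting 178 days back gives 2032-02-06.
Adding -2 months to 2032-02-06 gives 2031-12-06.
Adding +3 months to 2031-12-06 gives 2032-03-06.

2032-03-06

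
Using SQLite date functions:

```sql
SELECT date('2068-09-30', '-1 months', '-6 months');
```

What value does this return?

Adding -1 month to 2068-09-30 gives 2068-08-30.
Adding -6 months to 2068-08-30 targets 2068-02-30. February 2068 has only 29 days, so SQLite normalizes the 1-day overflow forward to 2068-03-01.

2068-03-01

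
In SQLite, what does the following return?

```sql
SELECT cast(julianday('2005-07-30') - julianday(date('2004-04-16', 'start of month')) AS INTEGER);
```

`start of month` rewinds 2004-04-16 to 2004-04-01.
29 days remain in April 2004 after the 1st (30 − 1).
Full months from May 2004 through June 2005 contribute their day counts.
Then 30 days into July 2005.
Total: 29 + 31 + 30 + 31 + 31 + 30 + 31 + 30 + 31 + 31 + 28 + 31 + 30 + 31 + 30 + 30 = 485.

485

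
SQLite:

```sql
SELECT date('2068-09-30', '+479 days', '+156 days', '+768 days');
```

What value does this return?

Applying '+479 days' to 2068-09-30: counting 479 days forward gives 2070-01-22.
Applying '+156 days' to 2070-01-22: counting 156 days forward gives 2070-06-27.
Applying '+768 days' to 2070-06-27: counting 768 days forward gives 2072-08-03.

2072-08-03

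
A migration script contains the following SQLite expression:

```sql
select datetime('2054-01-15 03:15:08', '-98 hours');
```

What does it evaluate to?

-98 hours from 2054-01-15 03:15:08 is 2054-01-11 01:15:08 (crosses midnight).

2054-01-11 01:15:08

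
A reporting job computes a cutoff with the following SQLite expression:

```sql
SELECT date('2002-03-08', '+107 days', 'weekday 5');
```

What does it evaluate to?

2002-06-28

Applying '+107 days' to 2002-03-08: counting 107 days forward gives 2002-06-23.
`weekday 5` advances to the next Friday; 2002-06-23 is a Sunday, so it moves forward to 2002-06-28.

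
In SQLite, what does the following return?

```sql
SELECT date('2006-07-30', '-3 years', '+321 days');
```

2004-06-15

Adding -3 years to 2006-07-30 gives 2003-07-30.
Applying '+321 days' to 2003-07-30: counting 321 days forward gives 2004-06-15.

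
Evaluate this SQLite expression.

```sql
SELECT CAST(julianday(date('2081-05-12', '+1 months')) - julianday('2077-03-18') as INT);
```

Adding +1 month to 2081-05-12 gives 2081-06-12.
13 days remain in March 2077 after the 18th (31 − 18).
Full months from April 2077 through May 2081 contribute their day counts.
Then 12 days into June 2081.
Total: 13 + 30 + 31 + 30 + 31 + 31 + 30 + 31 + 30 + 31 + 31 + 28 + 31 + 30 + 31 + 30 + 31 + 31 + 30 + 31 + 30 + 31 + 31 + 28 + 31 + 30 + 31 + 30 + 31 + 31 + 30 + 31 + 30 + 31 + 31 + 29 + 31 + 30 + 31 + 30 + 31 + 31 + 30 + 31 + 30 + 31 + 31 + 28 + 31 + 30 + 31 + 12 = 1547.

1547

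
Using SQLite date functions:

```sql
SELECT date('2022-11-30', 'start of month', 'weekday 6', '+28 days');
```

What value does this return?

`start of month` rewinds 2022-11-30 to 2022-11-01.
`weekday 6` advances to the next Saturday; 2022-11-01 is a Tuesday, so it moves forward to 2022-11-05.
November 2022 has 30 days; 25 remain after the 5th, so 26 days reach 2022-12-01.
Advancing 2 more days within December lands on 2022-12-03.

2022-12-03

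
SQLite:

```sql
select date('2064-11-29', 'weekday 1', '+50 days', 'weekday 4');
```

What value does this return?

2065-01-22

`weekday 1` advances to the next Monday; 2064-11-29 is a Saturday, so it moves forward to 2064-12-01.
Applying '+50 days' to 2064-12-01: counting 50 days forward gives 2065-01-20.
`weekday 4` advances to the next Thursday; 2065-01-20 is a Tuesday, so it moves forward to 2065-01-22.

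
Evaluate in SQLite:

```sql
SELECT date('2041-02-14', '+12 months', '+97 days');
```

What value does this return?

2042-05-22

Adding +12 months to 2041-02-14 gives 2042-02-14.
Applying '+97 days' to 2042-02-14: counting 97 days forward gives 2042-05-22.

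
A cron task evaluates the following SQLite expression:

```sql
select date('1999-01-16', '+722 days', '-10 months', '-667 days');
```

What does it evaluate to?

1998-05-10

Applying '+722 days' to 1999-01-16: counting 722 days forward gives 2001-01-07.
Adding -10 months to 2001-01-07 gives 2000-03-07.
Applying '-667 days' to 2000-03-07: counting 667 days back gives 1998-05-10.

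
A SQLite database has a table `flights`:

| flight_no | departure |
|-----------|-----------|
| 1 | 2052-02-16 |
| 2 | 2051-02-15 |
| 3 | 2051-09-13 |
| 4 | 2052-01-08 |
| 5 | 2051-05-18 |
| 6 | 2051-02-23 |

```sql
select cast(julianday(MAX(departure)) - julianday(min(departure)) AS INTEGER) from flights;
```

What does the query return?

366

MIN = 2051-02-15, MAX = 2052-02-16.
13 days remain in February 2051 after the 15th (28 − 15).
Full months from March 2051 through January 2052 contribute their day counts.
Then 16 days into February 2052.
Total: 13 + 31 + 30 + 31 + 30 + 31 + 31 + 30 + 31 + 30 + 31 + 31 + 16 = 366.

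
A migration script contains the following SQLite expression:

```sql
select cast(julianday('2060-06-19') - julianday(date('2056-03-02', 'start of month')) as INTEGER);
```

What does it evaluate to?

`start of month` rewinds 2056-03-02 to 2056-03-01.
30 days remain in March 2056 after the 1st (31 − 1).
Full months from April 2056 through May 2060 contribute their day counts.
Then 19 days into June 2060.
Total: 30 + 30 + 31 + 30 + 31 + 31 + 30 + 31 + 30 + 31 + 31 + 28 + 31 + 30 + 31 + 30 + 31 + 31 + 30 + 31 + 30 + 31 + 31 + 28 + 31 + 30 + 31 + 30 + 31 + 31 + 30 + 31 + 30 + 31 + 31 + 28 + 31 + 30 + 31 + 30 + 31 + 31 + 30 + 31 + 30 + 31 + 31 + 29 + 31 + 30 + 31 + 19 = 1571.

1571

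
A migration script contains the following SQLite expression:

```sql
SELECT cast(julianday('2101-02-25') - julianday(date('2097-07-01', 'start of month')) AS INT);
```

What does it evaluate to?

1334

`start of month` rewinds 2097-07-01 to 2097-07-01.
30 days remain in July 2097 after the 1st (31 − 1).
Full months from August 2097 through January 2101 contribute their day counts.
Then 25 days into February 2101.
Total: 30 + 31 + 30 + 31 + 30 + 31 + 31 + 28 + 31 + 30 + 31 + 30 + 31 + 31 + 30 + 31 + 30 + 31 + 31 + 28 + 31 + 30 + 31 + 30 + 31 + 31 + 30 + 31 + 30 + 31 + 31 + 28 + 31 + 30 + 31 + 30 + 31 + 31 + 30 + 31 + 30 + 31 + 31 + 25 = 1334.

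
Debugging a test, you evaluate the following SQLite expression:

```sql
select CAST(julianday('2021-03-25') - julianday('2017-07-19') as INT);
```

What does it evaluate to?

12 days remain in July 2017 after the 19th (31 − 19).
Full months from August 2017 through February 2021 contribute their day counts.
Then 25 days into March 2021.
Total: 12 + 31 + 30 + 31 + 30 + 31 + 31 + 28 + 31 + 30 + 31 + 30 + 31 + 31 + 30 + 31 + 30 + 31 + 31 + 28 + 31 + 30 + 31 + 30 + 31 + 31 + 30 + 31 + 30 + 31 + 31 + 29 + 31 + 30 + 31 + 30 + 31 + 31 + 30 + 31 + 30 + 31 + 31 + 28 + 25 = 1345.

1345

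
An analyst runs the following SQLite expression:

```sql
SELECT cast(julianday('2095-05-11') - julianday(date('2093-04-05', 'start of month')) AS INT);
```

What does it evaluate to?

770

`start of month` rewinds 2093-04-05 to 2093-04-01.
29 days remain in April 2093 after the 1st (30 − 1).
Full months from May 2093 through April 2095 contribute their day counts.
Then 11 days into May 2095.
Total: 29 + 31 + 30 + 31 + 31 + 30 + 31 + 30 + 31 + 31 + 28 + 31 + 30 + 31 + 30 + 31 + 31 + 30 + 31 + 30 + 31 + 31 + 28 + 31 + 30 + 11 = 770.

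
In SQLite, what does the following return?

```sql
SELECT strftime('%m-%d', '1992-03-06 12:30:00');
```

03-06

`%m-%d` extracts the month-day: 03-06.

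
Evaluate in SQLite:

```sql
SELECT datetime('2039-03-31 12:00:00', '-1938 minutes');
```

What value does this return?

2039-03-30 03:42:00

1938 minutes = 32h 18m; -1938 minutes from 2039-03-31 12:00:00 is 2039-03-30 03:42:00 (crosses midnight).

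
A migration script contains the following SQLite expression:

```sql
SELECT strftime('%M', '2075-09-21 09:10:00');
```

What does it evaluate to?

`%M` extracts the 2-digit minute: 10.

10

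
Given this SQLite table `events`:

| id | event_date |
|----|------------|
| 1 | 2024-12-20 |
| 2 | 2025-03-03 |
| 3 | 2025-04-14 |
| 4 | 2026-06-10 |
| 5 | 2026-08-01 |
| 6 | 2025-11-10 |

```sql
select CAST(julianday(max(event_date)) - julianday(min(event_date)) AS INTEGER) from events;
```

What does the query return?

MIN = 2024-12-20, MAX = 2026-08-01.
11 days remain in December 2024 after the 20th (31 − 20).
Full months from January 2025 through July 2026 contribute their day counts.
Then 1 day into August 2026.
Total: 11 + 31 + 28 + 31 + 30 + 31 + 30 + 31 + 31 + 30 + 31 + 30 + 31 + 31 + 28 + 31 + 30 + 31 + 30 + 31 + 1 = 589.

589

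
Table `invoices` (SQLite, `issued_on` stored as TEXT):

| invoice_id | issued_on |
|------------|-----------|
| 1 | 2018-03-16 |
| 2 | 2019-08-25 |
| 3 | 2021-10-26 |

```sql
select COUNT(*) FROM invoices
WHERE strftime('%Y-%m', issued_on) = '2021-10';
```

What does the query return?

Rows with year-month 2021-10: 2021-10-26 → 1.

1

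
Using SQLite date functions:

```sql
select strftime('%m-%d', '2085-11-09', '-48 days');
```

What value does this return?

09-22

First apply '-48 days': 2085-11-09 → 2085-09-22.
`%m-%d` extracts the month-day: 09-22.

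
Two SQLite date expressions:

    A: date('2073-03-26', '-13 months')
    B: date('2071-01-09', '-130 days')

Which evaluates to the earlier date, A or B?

B

A = 2072-02-26.
B = 2070-09-01.
B is earlier.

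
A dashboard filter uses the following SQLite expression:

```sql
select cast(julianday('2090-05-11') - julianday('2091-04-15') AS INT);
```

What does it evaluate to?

-339

20 days remain in May 2090 after the 11th (31 − 11).
Full months from June 2090 through March 2091 contribute their day counts.
Then 15 days into April 2091.
Total: 20 + 30 + 31 + 31 + 30 + 31 + 30 + 31 + 31 + 28 + 31 + 15 = 339.
The subtraction is earlier − later, so the result is −339 → -339.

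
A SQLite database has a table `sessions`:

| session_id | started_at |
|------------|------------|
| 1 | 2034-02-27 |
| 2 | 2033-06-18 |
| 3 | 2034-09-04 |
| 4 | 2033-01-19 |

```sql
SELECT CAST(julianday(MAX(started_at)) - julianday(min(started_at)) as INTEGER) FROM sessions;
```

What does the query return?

593

MIN = 2033-01-19, MAX = 2034-09-04.
12 days remain in January 2033 after the 19th (31 − 19).
Full months from February 2033 through August 2034 contribute their day counts.
Then 4 days into September 2034.
Total: 12 + 28 + 31 + 30 + 31 + 30 + 31 + 31 + 30 + 31 + 30 + 31 + 31 + 28 + 31 + 30 + 31 + 30 + 31 + 31 + 4 = 593.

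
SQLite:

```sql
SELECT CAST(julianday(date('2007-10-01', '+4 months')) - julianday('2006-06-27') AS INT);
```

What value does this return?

584

Adding +4 months to 2007-10-01 gives 2008-02-01.
3 days remain in June 2006 after the 27th (30 − 27).
Full months from July 2006 through January 2008 contribute their day counts.
Then 1 day into February 2008.
Total: 3 + 31 + 31 + 30 + 31 + 30 + 31 + 31 + 28 + 31 + 30 + 31 + 30 + 31 + 31 + 30 + 31 + 30 + 31 + 31 + 1 = 584.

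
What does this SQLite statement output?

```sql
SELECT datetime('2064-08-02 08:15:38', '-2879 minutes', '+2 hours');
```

2064-07-31 10:16:38

2879 minutes = 47h 59m; -2879 minutes from 2064-08-02 08:15:38 is 2064-07-31 08:16:38 (crosses midnight).
+2 hours from 2064-07-31 08:16:38 is 2064-07-31 10:16:38.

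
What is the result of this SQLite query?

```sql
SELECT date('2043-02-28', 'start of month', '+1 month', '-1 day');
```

`start of month` rewinds 2043-02-28 to 2043-02-01.
Adding +1 month to 2043-02-01 gives 2043-03-01.
Going back 1 day from 2043-03-01 reaches 2043-02-28 (last day of February, 28 days).

2043-02-28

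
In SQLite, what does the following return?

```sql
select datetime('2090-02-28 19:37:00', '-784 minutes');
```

2090-02-28 06:33:00

784 minutes = 13h 4m; -784 minutes from 2090-02-28 19:37:00 is 2090-02-28 06:33:00.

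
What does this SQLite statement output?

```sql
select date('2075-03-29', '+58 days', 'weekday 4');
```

2075-05-30

Applying '+58 days' to 2075-03-29: counting 58 days forward gives 2075-05-26.
`weekday 4` advances to the next Thursday; 2075-05-26 is a Sunday, so it moves forward to 2075-05-30.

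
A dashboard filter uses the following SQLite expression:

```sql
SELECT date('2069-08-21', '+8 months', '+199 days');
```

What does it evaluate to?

Adding +8 months to 2069-08-21 gives 2070-04-21.
Applying '+199 days' to 2070-04-21: counting 199 days forward gives 2070-11-06.

2070-11-06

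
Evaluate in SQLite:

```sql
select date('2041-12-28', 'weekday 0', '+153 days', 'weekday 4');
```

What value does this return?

`weekday 0` advances to the next Sunday; 2041-12-28 is a Saturday, so it moves forward to 2041-12-29.
Applying '+153 days' to 2041-12-29: counting 153 days forward gives 2042-05-31.
`weekday 4` advances to the next Thursday; 2042-05-31 is a Saturday, so it moves forward to 2042-06-05.

2042-06-05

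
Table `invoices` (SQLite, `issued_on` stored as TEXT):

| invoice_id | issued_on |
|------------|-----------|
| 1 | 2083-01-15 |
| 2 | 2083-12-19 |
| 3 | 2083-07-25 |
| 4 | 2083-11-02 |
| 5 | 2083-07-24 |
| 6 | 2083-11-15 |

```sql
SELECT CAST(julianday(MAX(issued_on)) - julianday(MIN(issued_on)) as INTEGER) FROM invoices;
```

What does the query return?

338

MIN = 2083-01-15, MAX = 2083-12-19.
16 days remain in January 2083 after the 15th (31 − 15).
Full months from February 2083 through November 2083 contribute their day counts.
Then 19 days into December 2083.
Total: 16 + 28 + 31 + 30 + 31 + 30 + 31 + 31 + 30 + 31 + 30 + 19 = 338.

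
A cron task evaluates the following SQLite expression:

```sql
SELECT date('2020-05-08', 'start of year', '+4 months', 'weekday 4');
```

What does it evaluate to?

2020-05-07

`start of year` rewinds 2020-05-08 to 2020-01-01.
Adding +4 months to 2020-01-01 gives 2020-05-01.
`weekday 4` advances to the next Thursday; 2020-05-01 is a Friday, so it moves forward to 2020-05-07.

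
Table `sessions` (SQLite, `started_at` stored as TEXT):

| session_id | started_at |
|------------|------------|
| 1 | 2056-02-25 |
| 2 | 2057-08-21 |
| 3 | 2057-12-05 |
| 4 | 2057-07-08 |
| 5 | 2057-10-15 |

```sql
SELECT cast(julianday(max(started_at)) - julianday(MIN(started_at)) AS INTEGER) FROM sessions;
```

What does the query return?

MIN = 2056-02-25, MAX = 2057-12-05.
4 days remain in February 2056 after the 25th (29 − 25).
Full months from March 2056 through November 2057 contribute their day counts.
Then 5 days into December 2057.
Total: 4 + 31 + 30 + 31 + 30 + 31 + 31 + 30 + 31 + 30 + 31 + 31 + 28 + 31 + 30 + 31 + 30 + 31 + 31 + 30 + 31 + 30 + 5 = 649.

649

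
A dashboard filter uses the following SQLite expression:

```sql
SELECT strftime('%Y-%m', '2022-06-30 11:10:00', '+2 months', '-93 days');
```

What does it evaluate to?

2022-05

First apply '+2 months', '-93 days': 2022-06-30 11:10:00 → 2022-05-29 11:10:00.
`%Y-%m` extracts the year-month: 2022-05.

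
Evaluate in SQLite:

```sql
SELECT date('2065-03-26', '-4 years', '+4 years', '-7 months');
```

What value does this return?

2064-08-26

Adding -4 years to 2065-03-26 gives 2061-03-26.
Adding +4 years to 2061-03-26 gives 2065-03-26.
Adding -7 months to 2065-03-26 gives 2064-08-26.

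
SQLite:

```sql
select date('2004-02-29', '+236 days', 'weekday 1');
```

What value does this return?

2004-10-25

Applying '+236 days' to 2004-02-29: counting 236 days forward gives 2004-10-22.
`weekday 1` advances to the next Monday; 2004-10-22 is a Friday, so it moves forward to 2004-10-25.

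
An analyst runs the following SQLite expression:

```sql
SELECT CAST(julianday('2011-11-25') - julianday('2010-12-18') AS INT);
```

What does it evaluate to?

13 days remain in December 2010 after the 18th (31 − 18).
Full months from January 2011 through October 2011 contribute their day counts.
Then 25 days into November 2011.
Total: 13 + 31 + 28 + 31 + 30 + 31 + 30 + 31 + 31 + 30 + 31 + 25 = 342.

342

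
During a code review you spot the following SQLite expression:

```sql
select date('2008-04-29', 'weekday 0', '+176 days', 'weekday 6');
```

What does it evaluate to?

2008-11-01

`weekday 0` advances to the next Sunday; 2008-04-29 is a Tuesday, so it moves forward to 2008-05-04.
Applying '+176 days' to 2008-05-04: counting 176 days forward gives 2008-10-27.
`weekday 6` advances to the next Saturday; 2008-10-27 is a Monday, so it moves forward to 2008-11-01.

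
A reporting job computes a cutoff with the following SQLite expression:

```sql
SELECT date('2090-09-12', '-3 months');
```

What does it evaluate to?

2090-06-12

Adding -3 months to 2090-09-12 gives 2090-06-12.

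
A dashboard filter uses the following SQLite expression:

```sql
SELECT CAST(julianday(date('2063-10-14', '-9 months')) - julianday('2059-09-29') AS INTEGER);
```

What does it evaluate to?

Adding -9 months to 2063-10-14 gives 2063-01-14.
1 day remains in September 2059 after the 29th (30 − 29).
Full months from October 2059 through December 2062 contribute their day counts.
Then 14 days into January 2063.
Total: 1 + 31 + 30 + 31 + 31 + 29 + 31 + 30 + 31 + 30 + 31 + 31 + 30 + 31 + 30 + 31 + 31 + 28 + 31 + 30 + 31 + 30 + 31 + 31 + 30 + 31 + 30 + 31 + 31 + 28 + 31 + 30 + 31 + 30 + 31 + 31 + 30 + 31 + 30 + 31 + 14 = 1203.

1203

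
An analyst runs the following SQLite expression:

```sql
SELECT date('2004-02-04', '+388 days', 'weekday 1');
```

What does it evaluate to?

2005-02-28

Applying '+388 days' to 2004-02-04: counting 388 days forward gives 2005-02-26.
`weekday 1` advances to the next Monday; 2005-02-26 is a Saturday, so it moves forward to 2005-02-28.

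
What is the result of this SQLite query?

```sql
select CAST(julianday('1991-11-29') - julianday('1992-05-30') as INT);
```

1 day remains in November 1991 after the 29th (30 − 29).
December 1991: 31 days.
January 1992: 31 days.
February 1992: 29 days (leap year).
March 1992: 31 days.
April 1992: 30 days.
Then 30 days into May 1992.
Total: 1 + 31 + 31 + 29 + 31 + 30 + 30 = 183.
The subtraction is earlier − later, so the result is −183 → -183.

-183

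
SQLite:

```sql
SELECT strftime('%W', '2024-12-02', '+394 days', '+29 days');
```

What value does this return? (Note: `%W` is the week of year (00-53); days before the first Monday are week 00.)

04

First apply '+394 days', '+29 days': 2024-12-02 → 2026-01-29.
2026-01-29 is a Thursday. SQLite's %W counts Mondays since the year started; the result is 04.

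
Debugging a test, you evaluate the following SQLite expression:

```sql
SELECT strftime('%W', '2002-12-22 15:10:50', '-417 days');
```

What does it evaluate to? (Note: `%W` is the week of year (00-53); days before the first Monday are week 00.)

First apply '-417 days': 2002-12-22 15:10:50 → 2001-10-31 15:10:50.
2001-10-31 is a Wednesday. SQLite's %W counts Mondays since the year started; the result is 44.

44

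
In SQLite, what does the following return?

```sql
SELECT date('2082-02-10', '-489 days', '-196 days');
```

Applying '-489 days' to 2082-02-10: counting 489 days back gives 2080-10-09.
Applying '-196 days' to 2080-10-09: counting 196 days back gives 2080-03-27.

2080-03-27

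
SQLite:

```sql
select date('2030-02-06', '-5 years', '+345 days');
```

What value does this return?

2026-01-17

Adding -5 years to 2030-02-06 gives 2025-02-06.
Applying '+345 days' to 2025-02-06: counting 345 days forward gives 2026-01-17.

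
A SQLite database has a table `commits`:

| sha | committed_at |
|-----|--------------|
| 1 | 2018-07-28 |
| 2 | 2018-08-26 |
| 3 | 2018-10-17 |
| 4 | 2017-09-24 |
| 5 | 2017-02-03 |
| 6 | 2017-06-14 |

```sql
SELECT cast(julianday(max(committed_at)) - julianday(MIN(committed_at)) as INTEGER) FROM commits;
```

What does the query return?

MIN = 2017-02-03, MAX = 2018-10-17.
25 days remain in February 2017 after the 3rd (28 − 3).
Full months from March 2017 through September 2018 contribute their day counts.
Then 17 days into October 2018.
Total: 25 + 31 + 30 + 31 + 30 + 31 + 31 + 30 + 31 + 30 + 31 + 31 + 28 + 31 + 30 + 31 + 30 + 31 + 31 + 30 + 17 = 621.

621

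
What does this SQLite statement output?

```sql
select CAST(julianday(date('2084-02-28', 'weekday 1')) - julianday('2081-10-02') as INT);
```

879

`weekday 1` advances to the next Monday; 2084-02-28 is already a Monday, so it stays at 2084-02-28.
29 days remain in October 2081 after the 2nd (31 − 2).
Full months from November 2081 through January 2084 contribute their day counts.
Then 28 days into February 2084.
Total: 29 + 30 + 31 + 31 + 28 + 31 + 30 + 31 + 30 + 31 + 31 + 30 + 31 + 30 + 31 + 31 + 28 + 31 + 30 + 31 + 30 + 31 + 31 + 30 + 31 + 30 + 31 + 31 + 28 = 879.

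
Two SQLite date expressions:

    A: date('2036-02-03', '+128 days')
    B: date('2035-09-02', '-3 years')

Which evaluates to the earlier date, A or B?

B

A = 2036-06-10.
B = 2032-09-02.
B is earlier.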